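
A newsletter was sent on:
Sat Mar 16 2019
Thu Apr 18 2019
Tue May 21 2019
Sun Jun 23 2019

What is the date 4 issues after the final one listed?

Every event comes 33 days after the last (33, 33, 33).
Sun Jun 23 2019 + 33 days = Fri Jul 26 2019.
Fri Jul 26 2019 + 33 days = Wed Aug 28 2019.
Wed Aug 28 2019 + 33 days = Mon Sep 30 2019.
Mon Sep 30 2019 + 33 days = Sat Nov 2 2019.

Sat Nov 2 2019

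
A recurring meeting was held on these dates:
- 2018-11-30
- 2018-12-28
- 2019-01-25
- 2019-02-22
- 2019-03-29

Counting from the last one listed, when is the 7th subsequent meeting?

2019-10-25

All Fridays; the gaps (28, 28, 28, 35) vary with month length.
This is the last Friday of each month.
Last Friday of April 2019: 2019-04-26.
Last Friday of May 2019: 2019-05-31.
June 2019 ends with Friday 2019-06-28.
Last Friday of July 2019: 2019-07-26.
Last Friday of August 2019: 2019-08-30.
Last Friday of September 2019: 2019-09-27.
Last Friday of October 2019: 2019-10-25.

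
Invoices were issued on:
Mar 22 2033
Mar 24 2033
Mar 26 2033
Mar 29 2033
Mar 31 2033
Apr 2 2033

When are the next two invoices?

Every event lands on a Tuesday or Thursday or Saturday (gaps cycle 2, 2, 3, 2, 2).
So the schedule is: every Tuesday, Thursday and Saturday.
The following Tuesday is Apr 5 2033.
The following Thursday is Apr 7 2033.

Apr 5 2033, Apr 7 2033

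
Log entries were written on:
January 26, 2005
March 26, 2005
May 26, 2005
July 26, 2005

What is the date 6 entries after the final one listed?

July 26, 2006

Gaps: 59, 61, 61 days — not constant. Every event is on the 26th of the month.
Pattern: the 26th of every 2 months.
Next: September 2005 → September 26, 2005.
Next: November 2005 → November 26, 2005.
January 2006: January 26, 2006.
Next: March 2006 → March 26, 2006.
May 2006: May 26, 2006.
July 2006: July 26, 2006.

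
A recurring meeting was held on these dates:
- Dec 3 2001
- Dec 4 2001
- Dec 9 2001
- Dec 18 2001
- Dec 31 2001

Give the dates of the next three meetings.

Intervals are 1, 5, 9, 13 days — an arithmetic progression with common difference 4.
Next gap: 17 days. Dec 31 2001 + 17 days = Jan 17 2002.
Next gap: 21 days. Jan 17 2002 + 21 days = Feb 7 2002.
Next gap: 25 days. Feb 7 2002 + 25 days = Mar 4 2002.

Jan 17 2002, Feb 7 2002, Mar 4 2002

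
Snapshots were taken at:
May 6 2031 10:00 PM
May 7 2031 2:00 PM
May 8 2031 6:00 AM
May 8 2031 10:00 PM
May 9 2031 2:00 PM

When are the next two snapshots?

The interval is a steady 16 hours (16, 16, 16, 16).
May 9 2031 2:00 PM + 16 h = May 10 2031 6:00 AM.
May 10 2031 6:00 AM + 16 h = May 10 2031 10:00 PM.

May 10 2031 6:00 AM, May 10 2031 10:00 PM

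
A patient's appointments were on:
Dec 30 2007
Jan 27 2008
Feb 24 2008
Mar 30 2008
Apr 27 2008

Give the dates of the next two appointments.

May 25 2008, Jun 29 2008

All Sundays; the gaps (28, 28, 35, 28) vary with month length.
This is the last Sunday of each month.
May 2008 ends with Sunday May 25 2008.
June 2008 ends with Sunday Jun 29 2008.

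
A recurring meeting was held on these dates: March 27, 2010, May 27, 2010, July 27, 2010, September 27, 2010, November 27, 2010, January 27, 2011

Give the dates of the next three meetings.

The day-of-month is always 27 (61, 61, 62, 61, 61 days between events).
So this recurs on the 27th of every 2 months.
Next: March 2011 → March 27, 2011.
May 2011: May 27, 2011.
July 2011: July 27, 2011.

March 27, 2011; May 27, 2011; July 27, 2011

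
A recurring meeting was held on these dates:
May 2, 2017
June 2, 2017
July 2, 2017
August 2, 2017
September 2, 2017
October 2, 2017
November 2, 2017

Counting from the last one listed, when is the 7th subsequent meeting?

June 2, 2018

Each date is the 2nd; the gaps (31, 30, 31, 31, 30, 31) track the month lengths.
The rule is the 2nd of each month.
Next: December 2017 → December 2, 2017.
January 2018: January 2, 2018.
February 2018: February 2, 2018.
March 2018: March 2, 2018.
April 2018: April 2, 2018.
Next: May 2018 → May 2, 2018.
June 2018: June 2, 2018.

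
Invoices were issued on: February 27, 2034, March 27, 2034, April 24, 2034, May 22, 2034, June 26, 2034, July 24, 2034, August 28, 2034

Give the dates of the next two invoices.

September 25, 2034; October 23, 2034

Gaps: 28, 28, 28, 35, 28, 35 days — a mix of 28 and 35. Every date is a Monday.
Each is the 4th Monday of its month.
4th Monday of September 2034: September 25, 2034.
4th Monday of October 2034: October 23, 2034.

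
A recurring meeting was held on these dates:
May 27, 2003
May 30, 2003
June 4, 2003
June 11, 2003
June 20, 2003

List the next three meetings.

Gaps: 3, 5, 7, 9 days — each gap is 2 larger than the previous one.
Next gap: 11 days. June 20, 2003 + 11 days = July 1, 2003.
Next gap: 13 days. July 1, 2003 + 13 days = July 14, 2003.
Next gap: 15 days. July 14, 2003 + 15 days = July 29, 2003.

July 1, 2003; July 14, 2003; July 29, 2003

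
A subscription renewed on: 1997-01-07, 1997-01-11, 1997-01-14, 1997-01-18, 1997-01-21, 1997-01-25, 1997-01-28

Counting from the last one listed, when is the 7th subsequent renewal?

1997-02-22

Gaps: 4, 3, 4, 3, 4, 3 days — not constant, but cyclic with period 2.
The events fall on every Tuesday and Saturday.
The following Saturday is 1997-02-01.
The following Tuesday is 1997-02-04.
Next Saturday: 1997-02-08.
The following Tuesday is 1997-02-11.
The following Saturday is 1997-02-15.
The following Tuesday is 1997-02-18.
The following Saturday is 1997-02-22.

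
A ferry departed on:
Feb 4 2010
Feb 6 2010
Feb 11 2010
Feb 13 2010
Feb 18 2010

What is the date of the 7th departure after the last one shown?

The gap pattern 2, 5, 2, 5 repeats every 2 events.
These are the Thursdays and Saturdays of each week.
The following Saturday is Feb 20 2010.
Next Thursday: Feb 25 2010.
The following Saturday is Feb 27 2010.
Next Thursday: Mar 4 2010.
The following Saturday is Mar 6 2010.
The following Thursday is Mar 11 2010.
The following Saturday is Mar 13 2010.

Mar 13 2010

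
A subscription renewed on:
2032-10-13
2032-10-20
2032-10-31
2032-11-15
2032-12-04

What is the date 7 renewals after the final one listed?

2033-08-06

Intervals are 7, 11, 15, 19 days — an arithmetic progression with common difference 4.
Next gap: 23 days. 2032-12-04 + 23 days = 2032-12-27.
Next gap: 27 days. 2032-12-27 + 27 days = 2033-01-23.
Next gap: 31 days. 2033-01-23 + 31 days = 2033-02-23.
Next gap: 35 days. 2033-02-23 + 35 days = 2033-03-30.
Next gap: 39 days. 2033-03-30 + 39 days = 2033-05-08.
Next gap: 43 days. 2033-05-08 + 43 days = 2033-06-20.
Next gap: 47 days. 2033-06-20 + 47 days = 2033-08-06.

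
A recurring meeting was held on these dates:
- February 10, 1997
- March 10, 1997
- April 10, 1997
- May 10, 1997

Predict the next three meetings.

June 10, 1997; July 10, 1997; August 10, 1997

Gaps: 28, 31, 30 days — not constant. Every event is on the 10th of the month.
Pattern: the 10th of each month.
June 1997: June 10, 1997.
Next: July 1997 → July 10, 1997.
August 1997: August 10, 1997.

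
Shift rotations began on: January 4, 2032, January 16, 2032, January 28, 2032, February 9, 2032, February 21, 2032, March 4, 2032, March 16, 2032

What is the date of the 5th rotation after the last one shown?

May 15, 2032

Gaps between consecutive events: 12, 12, 12, 12, 12, 12 days — a constant 12-day interval.
March 16, 2032 + 12 days = March 28, 2032.
March 28, 2032 + 12 days = April 9, 2032.
April 9, 2032 + 12 days = April 21, 2032.
April 21, 2032 + 12 days = May 3, 2032.
May 3, 2032 + 12 days = May 15, 2032.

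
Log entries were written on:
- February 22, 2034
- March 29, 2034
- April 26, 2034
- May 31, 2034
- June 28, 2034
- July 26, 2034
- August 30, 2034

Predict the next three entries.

September 27, 2034; October 25, 2034; November 29, 2034

Every date is a Wednesday; gaps 35, 28, 35, 28, 28, 35 days.
Each is the last Wednesday of its month (at least one falls on the 29th or later, ruling out '4th Wednesday').
September 2034 ends with Wednesday September 27, 2034.
October 2034 ends with Wednesday October 25, 2034.
November 2034 ends with Wednesday November 29, 2034.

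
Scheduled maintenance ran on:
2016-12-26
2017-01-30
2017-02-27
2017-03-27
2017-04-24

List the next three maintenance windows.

2017-05-29, 2017-06-26, 2017-07-31

All Mondays; the gaps (35, 28, 28, 28) vary with month length.
This is the last Monday of each month.
May 2017 ends with Monday 2017-05-29.
Last Monday of June 2017: 2017-06-26.
July 2017 ends with Monday 2017-07-31.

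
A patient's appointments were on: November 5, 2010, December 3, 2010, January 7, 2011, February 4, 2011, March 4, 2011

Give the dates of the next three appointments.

April 1, 2011; May 6, 2011; June 3, 2011

All dates are Fridays, 28, 35, 28, 28 days apart.
Specifically, the 1st Friday of each month.
1st Friday of April 2011: April 1, 2011.
1st Friday of May 2011: May 6, 2011.
1st Friday of June 2011: June 3, 2011.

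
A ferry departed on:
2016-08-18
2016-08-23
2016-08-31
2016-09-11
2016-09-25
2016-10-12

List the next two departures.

Gaps: 5, 8, 11, 14, 17 days — each gap is 3 larger than the previous one.
Next gap: 20 days. 2016-10-12 + 20 days = 2016-11-01.
Next gap: 23 days. 2016-11-01 + 23 days = 2016-11-24.

2016-11-01, 2016-11-24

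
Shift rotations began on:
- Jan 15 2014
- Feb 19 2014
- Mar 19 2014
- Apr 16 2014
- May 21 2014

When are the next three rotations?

All dates are Wednesdays, 35, 28, 28, 35 days apart.
Specifically, the 3rd Wednesday of each month.
June 2014 — 3rd Wednesday is Jun 18 2014.
3rd Wednesday of July 2014: Jul 16 2014.
3rd Wednesday of August 2014: Aug 20 2014.

Jun 18 2014, Jul 16 2014, Aug 20 2014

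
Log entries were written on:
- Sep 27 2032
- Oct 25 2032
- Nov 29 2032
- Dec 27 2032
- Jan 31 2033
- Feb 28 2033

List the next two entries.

Mar 28 2033, Apr 25 2033

All Mondays; the gaps (28, 35, 28, 35, 28) vary with month length.
This is the last Monday of each month.
Last Monday of March 2033: Mar 28 2033.
April 2033 ends with Monday Apr 25 2033.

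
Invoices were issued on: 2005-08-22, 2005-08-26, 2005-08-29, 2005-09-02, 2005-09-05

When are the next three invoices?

2005-09-09, 2005-09-12, 2005-09-16

The gap pattern 4, 3, 4, 3 repeats every 2 events.
These are the Mondays and Fridays of each week.
Next Friday: 2005-09-09.
The following Monday is 2005-09-12.
Next Friday: 2005-09-16.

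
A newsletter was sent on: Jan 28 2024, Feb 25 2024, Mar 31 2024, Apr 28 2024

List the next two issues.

Every date is a Sunday; gaps 28, 35, 28 days.
Each is the last Sunday of its month (at least one falls on the 29th or later, ruling out '4th Sunday').
May 2024 ends with Sunday May 26 2024.
Last Sunday of June 2024: Jun 30 2024.

May 26 2024, Jun 30 2024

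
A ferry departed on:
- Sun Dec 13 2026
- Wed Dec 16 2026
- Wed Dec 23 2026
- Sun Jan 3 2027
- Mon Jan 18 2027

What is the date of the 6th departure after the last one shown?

Sun Jul 11 2027

Gaps: 3, 7, 11, 15 days — each gap is 4 larger than the previous one.
Next gap: 19 days. Mon Jan 18 2027 + 19 days = Sat Feb 6 2027.
Next gap: 23 days. Sat Feb 6 2027 + 23 days = Mon Mar 1 2027.
Next gap: 27 days. Mon Mar 1 2027 + 27 days = Sun Mar 28 2027.
Next gap: 31 days. Sun Mar 28 2027 + 31 days = Wed Apr 28 2027.
Next gap: 35 days. Wed Apr 28 2027 + 35 days = Wed Jun 2 2027.
Next gap: 39 days. Wed Jun 2 2027 + 39 days = Sun Jul 11 2027.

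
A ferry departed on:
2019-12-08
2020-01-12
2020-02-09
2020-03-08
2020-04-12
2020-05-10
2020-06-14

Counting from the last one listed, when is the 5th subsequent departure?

2020-11-08

All dates are Sundays, 35, 28, 28, 35, 28, 35 days apart.
Specifically, the 2nd Sunday of each month.
2nd Sunday of July 2020: 2020-07-12.
August 2020 — 2nd Sunday is 2020-08-09.
2nd Sunday of September 2020: 2020-09-13.
2nd Sunday of October 2020: 2020-10-11.
2nd Sunday of November 2020: 2020-11-08.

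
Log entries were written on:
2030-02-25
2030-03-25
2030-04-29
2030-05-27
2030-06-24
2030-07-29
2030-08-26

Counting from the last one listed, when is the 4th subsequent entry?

2030-12-30

All Mondays; the gaps (28, 35, 28, 28, 35, 28) vary with month length.
This is the last Monday of each month.
Last Monday of September 2030: 2030-09-30.
October 2030 ends with Monday 2030-10-28.
November 2030 ends with Monday 2030-11-25.
December 2030 ends with Monday 2030-12-30.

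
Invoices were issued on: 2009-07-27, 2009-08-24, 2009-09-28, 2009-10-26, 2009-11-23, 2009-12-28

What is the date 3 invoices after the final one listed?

Gaps: 28, 35, 28, 28, 35 days — a mix of 28 and 35. Every date is a Monday.
Each is the 4th Monday of its month.
January 2010 — 4th Monday is 2010-01-25.
February 2010 — 4th Monday is 2010-02-22.
4th Monday of March 2010: 2010-03-22.

2010-03-22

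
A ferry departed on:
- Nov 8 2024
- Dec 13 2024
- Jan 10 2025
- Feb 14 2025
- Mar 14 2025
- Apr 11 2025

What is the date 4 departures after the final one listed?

Aug 8 2025

All dates are Fridays, 35, 28, 35, 28, 28 days apart.
Specifically, the 2nd Friday of each month.
May 2025 — 2nd Friday is May 9 2025.
2nd Friday of June 2025: Jun 13 2025.
July 2025 — 2nd Friday is Jul 11 2025.
2nd Friday of August 2025: Aug 8 2025.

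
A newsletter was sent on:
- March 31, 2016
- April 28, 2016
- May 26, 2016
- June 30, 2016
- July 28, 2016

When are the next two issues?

August 25, 2016; September 29, 2016

These are Thursdays with 28, 28, 35, 28-day gaps.
Each is the final Thursday of its month — March 31, 2016 is past the 28th, so '4th Thursday' doesn't fit.
Last Thursday of August 2016: August 25, 2016.
Last Thursday of September 2016: September 29, 2016.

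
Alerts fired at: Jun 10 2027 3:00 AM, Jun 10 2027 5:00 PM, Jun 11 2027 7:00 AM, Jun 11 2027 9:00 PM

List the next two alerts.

Jun 12 2027 11:00 AM, Jun 13 2027 1:00 AM

Spacing: 14, 14, 14 h — constant 14 h.
Jun 11 2027 9:00 PM + 14 h = Jun 12 2027 11:00 AM.
Jun 12 2027 11:00 AM + 14 h = Jun 13 2027 1:00 AM.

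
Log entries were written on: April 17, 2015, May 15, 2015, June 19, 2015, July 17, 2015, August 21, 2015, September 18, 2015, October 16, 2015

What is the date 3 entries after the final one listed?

January 15, 2016

These are Fridays at 28- or 35-day spacing (28, 35, 28, 35, 28, 28).
The pattern: 3rd Friday of the month.
3rd Friday of November 2015: November 20, 2015.
3rd Friday of December 2015: December 18, 2015.
January 2016 — 3rd Friday is January 15, 2016.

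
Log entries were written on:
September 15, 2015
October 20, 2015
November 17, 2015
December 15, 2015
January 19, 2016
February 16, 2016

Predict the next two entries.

Gaps: 35, 28, 28, 35, 28 days — a mix of 28 and 35. Every date is a Tuesday.
Each is the 3rd Tuesday of its month.
March 2016 — 3rd Tuesday is March 15, 2016.
3rd Tuesday of April 2016: April 19, 2016.

March 15, 2016; April 19, 2016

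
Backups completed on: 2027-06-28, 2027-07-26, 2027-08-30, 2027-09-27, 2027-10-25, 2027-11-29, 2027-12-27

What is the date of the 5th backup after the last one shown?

2028-05-29

These are Mondays with 28, 35, 28, 28, 35, 28-day gaps.
Each is the final Monday of its month — 2027-08-30 is past the 28th, so '4th Monday' doesn't fit.
Last Monday of January 2028: 2028-01-31.
February 2028 ends with Monday 2028-02-28.
March 2028 ends with Monday 2028-03-27.
April 2028 ends with Monday 2028-04-24.
May 2028 ends with Monday 2028-05-29.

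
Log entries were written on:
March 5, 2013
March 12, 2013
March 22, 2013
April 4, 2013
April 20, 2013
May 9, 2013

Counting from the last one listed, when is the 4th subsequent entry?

August 23, 2013

Intervals are 7, 10, 13, 16, 19 days — an arithmetic progression with common difference 3.
Next gap: 22 days. May 9, 2013 + 22 days = May 31, 2013.
Next gap: 25 days. May 31, 2013 + 25 days = June 25, 2013.
Next gap: 28 days. June 25, 2013 + 28 days = July 23, 2013.
Next gap: 31 days. July 23, 2013 + 31 days = August 23, 2013.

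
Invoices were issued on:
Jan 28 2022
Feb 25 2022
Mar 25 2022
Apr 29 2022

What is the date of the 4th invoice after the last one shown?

These are Fridays with 28, 28, 35-day gaps.
Each is the final Friday of its month — Apr 29 2022 is past the 28th, so '4th Friday' doesn't fit.
Last Friday of May 2022: May 27 2022.
June 2022 ends with Friday Jun 24 2022.
Last Friday of July 2022: Jul 29 2022.
August 2022 ends with Friday Aug 26 2022.

Aug 26 2022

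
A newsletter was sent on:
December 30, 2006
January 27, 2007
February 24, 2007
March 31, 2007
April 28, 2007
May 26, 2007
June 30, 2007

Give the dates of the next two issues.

Every date is a Saturday; gaps 28, 28, 35, 28, 28, 35 days.
Each is the last Saturday of its month (at least one falls on the 29th or later, ruling out '4th Saturday').
Last Saturday of July 2007: July 28, 2007.
Last Saturday of August 2007: August 25, 2007.

July 28, 2007; August 25, 2007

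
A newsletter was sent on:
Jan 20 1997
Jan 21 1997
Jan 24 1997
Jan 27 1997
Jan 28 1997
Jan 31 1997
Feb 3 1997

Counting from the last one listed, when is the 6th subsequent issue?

Feb 17 1997

Every event lands on a Monday or Tuesday or Friday (gaps cycle 1, 3, 3, 1, 3, 3).
So the schedule is: every Monday, Tuesday and Friday.
The following Tuesday is Feb 4 1997.
The following Friday is Feb 7 1997.
The following Monday is Feb 10 1997.
The following Tuesday is Feb 11 1997.
Next Friday: Feb 14 1997.
Next Monday: Feb 17 1997.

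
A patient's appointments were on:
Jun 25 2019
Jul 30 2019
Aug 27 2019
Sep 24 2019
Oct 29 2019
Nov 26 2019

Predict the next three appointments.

Dec 31 2019, Jan 28 2020, Feb 25 2020

These are Tuesdays with 35, 28, 28, 35, 28-day gaps.
Each is the final Tuesday of its month — Jul 30 2019 is past the 28th, so '4th Tuesday' doesn't fit.
December 2019 ends with Tuesday Dec 31 2019.
Last Tuesday of January 2020: Jan 28 2020.
Last Tuesday of February 2020: Feb 25 2020.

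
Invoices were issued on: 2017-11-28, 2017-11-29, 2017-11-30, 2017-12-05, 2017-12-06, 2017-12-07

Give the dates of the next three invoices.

2017-12-12, 2017-12-13, 2017-12-14

Gaps: 1, 1, 5, 1, 1 days — not constant, but cyclic with period 3.
The events fall on every Tuesday, Wednesday and Thursday.
The following Tuesday is 2017-12-12.
The following Wednesday is 2017-12-13.
Next Thursday: 2017-12-14.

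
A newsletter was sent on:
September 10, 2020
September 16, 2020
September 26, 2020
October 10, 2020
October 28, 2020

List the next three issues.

Gaps: 6, 10, 14, 18 days — each gap is 4 larger than the previous one.
Next gap: 22 days. October 28, 2020 + 22 days = November 19, 2020.
Next gap: 26 days. November 19, 2020 + 26 days = December 15, 2020.
Next gap: 30 days. December 15, 2020 + 30 days = January 14, 2021.

November 19, 2020; December 15, 2020; January 14, 2021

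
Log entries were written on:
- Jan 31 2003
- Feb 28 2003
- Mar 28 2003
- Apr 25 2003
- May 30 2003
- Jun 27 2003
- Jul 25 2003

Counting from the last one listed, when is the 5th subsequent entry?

All Fridays; the gaps (28, 28, 28, 35, 28, 28) vary with month length.
This is the last Friday of each month.
August 2003 ends with Friday Aug 29 2003.
Last Friday of September 2003: Sep 26 2003.
Last Friday of October 2003: Oct 31 2003.
Last Friday of November 2003: Nov 28 2003.
Last Friday of December 2003: Dec 26 2003.

Dec 26 2003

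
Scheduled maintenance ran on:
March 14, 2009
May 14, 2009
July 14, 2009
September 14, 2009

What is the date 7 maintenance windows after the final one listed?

Gaps: 61, 61, 62 days — not constant. Every event is on the 14th of the month.
Pattern: the 14th of every 2 months.
Next: November 2009 → November 14, 2009.
Next: January 2010 → January 14, 2010.
March 2010: March 14, 2010.
May 2010: May 14, 2010.
July 2010: July 14, 2010.
September 2010: September 14, 2010.
November 2010: November 14, 2010.

November 14, 2010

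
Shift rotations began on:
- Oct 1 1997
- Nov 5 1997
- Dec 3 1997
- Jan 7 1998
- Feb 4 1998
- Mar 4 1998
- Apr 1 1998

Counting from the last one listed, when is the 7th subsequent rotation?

All dates are Wednesdays, 35, 28, 35, 28, 28, 28 days apart.
Specifically, the 1st Wednesday of each month.
1st Wednesday of May 1998: May 6 1998.
June 1998 — 1st Wednesday is Jun 3 1998.
July 1998 — 1st Wednesday is Jul 1 1998.
August 1998 — 1st Wednesday is Aug 5 1998.
1st Wednesday of September 1998: Sep 2 1998.
October 1998 — 1st Wednesday is Oct 7 1998.
November 1998 — 1st Wednesday is Nov 4 1998.

Nov 4 1998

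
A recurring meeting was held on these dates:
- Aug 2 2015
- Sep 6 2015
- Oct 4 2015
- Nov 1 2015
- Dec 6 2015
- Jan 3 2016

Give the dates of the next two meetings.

All dates are Sundays, 35, 28, 28, 35, 28 days apart.
Specifically, the 1st Sunday of each month.
February 2016 — 1st Sunday is Feb 7 2016.
1st Sunday of March 2016: Mar 6 2016.

Feb 7 2016, Mar 6 2016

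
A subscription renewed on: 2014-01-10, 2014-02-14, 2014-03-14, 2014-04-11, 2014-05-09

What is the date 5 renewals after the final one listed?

2014-10-10

All dates are Fridays, 35, 28, 28, 28 days apart.
Specifically, the 2nd Friday of each month.
2nd Friday of June 2014: 2014-06-13.
July 2014 — 2nd Friday is 2014-07-11.
2nd Friday of August 2014: 2014-08-08.
September 2014 — 2nd Friday is 2014-09-12.
2nd Friday of October 2014: 2014-10-10.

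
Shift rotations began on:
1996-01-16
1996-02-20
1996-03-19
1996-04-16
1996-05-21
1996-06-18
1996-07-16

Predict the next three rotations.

1996-08-20, 1996-09-17, 1996-10-15

Gaps: 35, 28, 28, 35, 28, 28 days — a mix of 28 and 35. Every date is a Tuesday.
Each is the 3rd Tuesday of its month.
3rd Tuesday of August 1996: 1996-08-20.
September 1996 — 3rd Tuesday is 1996-09-17.
October 1996 — 3rd Tuesday is 1996-10-15.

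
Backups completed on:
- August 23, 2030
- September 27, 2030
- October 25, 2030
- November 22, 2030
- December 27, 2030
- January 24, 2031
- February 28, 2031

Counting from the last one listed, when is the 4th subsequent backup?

These are Fridays at 28- or 35-day spacing (35, 28, 28, 35, 28, 35).
The pattern: 4th Friday of the month.
March 2031 — 4th Friday is March 28, 2031.
April 2031 — 4th Friday is April 25, 2031.
May 2031 — 4th Friday is May 23, 2031.
4th Friday of June 2031: June 27, 2031.

June 27, 2031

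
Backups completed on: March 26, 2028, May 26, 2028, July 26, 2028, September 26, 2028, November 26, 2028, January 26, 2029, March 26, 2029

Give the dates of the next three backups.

The day-of-month is always 26 (61, 61, 62, 61, 61, 59 days between events).
So this recurs on the 26th of every 2 months.
May 2029: May 26, 2029.
Next: July 2029 → July 26, 2029.
Next: September 2029 → September 26, 2029.

May 26, 2029; July 26, 2029; September 26, 2029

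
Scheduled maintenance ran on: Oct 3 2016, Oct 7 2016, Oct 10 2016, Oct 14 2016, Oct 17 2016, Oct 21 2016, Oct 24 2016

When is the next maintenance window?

Oct 28 2016

The gap pattern 4, 3, 4, 3, 4, 3 repeats every 2 events.
These are the Mondays and Fridays of each week.
Next Friday: Oct 28 2016.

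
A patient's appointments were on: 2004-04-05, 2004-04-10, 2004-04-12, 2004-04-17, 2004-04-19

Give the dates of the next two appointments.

The gap pattern 5, 2, 5, 2 repeats every 2 events.
These are the Mondays and Saturdays of each week.
The following Saturday is 2004-04-24.
The following Monday is 2004-04-26.

2004-04-24, 2004-04-26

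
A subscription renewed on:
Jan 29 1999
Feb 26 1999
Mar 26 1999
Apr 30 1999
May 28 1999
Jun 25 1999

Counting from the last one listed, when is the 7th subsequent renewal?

These are Fridays with 28, 28, 35, 28, 28-day gaps.
Each is the final Friday of its month — Jan 29 1999 is past the 28th, so '4th Friday' doesn't fit.
Last Friday of July 1999: Jul 30 1999.
Last Friday of August 1999: Aug 27 1999.
September 1999 ends with Friday Sep 24 1999.
Last Friday of October 1999: Oct 29 1999.
Last Friday of November 1999: Nov 26 1999.
Last Friday of December 1999: Dec 31 1999.
Last Friday of January 2000: Jan 28 2000.

Jan 28 2000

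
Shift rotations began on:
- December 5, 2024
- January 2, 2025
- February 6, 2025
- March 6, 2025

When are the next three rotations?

Gaps: 28, 35, 28 days — a mix of 28 and 35. Every date is a Thursday.
Each is the 1st Thursday of its month.
April 2025 — 1st Thursday is April 3, 2025.
1st Thursday of May 2025: May 1, 2025.
June 2025 — 1st Thursday is June 5, 2025.

April 3, 2025; May 1, 2025; June 5, 2025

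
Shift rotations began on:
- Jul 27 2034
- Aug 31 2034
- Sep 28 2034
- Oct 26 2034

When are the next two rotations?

Nov 30 2034, Dec 28 2034

These are Thursdays with 35, 28, 28-day gaps.
Each is the final Thursday of its month — Aug 31 2034 is past the 28th, so '4th Thursday' doesn't fit.
Last Thursday of November 2034: Nov 30 2034.
Last Thursday of December 2034: Dec 28 2034.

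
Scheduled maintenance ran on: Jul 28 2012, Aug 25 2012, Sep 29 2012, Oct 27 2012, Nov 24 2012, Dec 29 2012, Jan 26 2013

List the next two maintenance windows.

All Saturdays; the gaps (28, 35, 28, 28, 35, 28) vary with month length.
This is the last Saturday of each month.
Last Saturday of February 2013: Feb 23 2013.
March 2013 ends with Saturday Mar 30 2013.

Feb 23 2013, Mar 30 2013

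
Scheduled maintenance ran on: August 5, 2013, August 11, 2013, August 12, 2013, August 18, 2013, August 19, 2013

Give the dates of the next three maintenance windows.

August 25, 2013; August 26, 2013; September 1, 2013

Every event lands on a Monday or Sunday (gaps cycle 6, 1, 6, 1).
So the schedule is: every Monday and Sunday.
The following Sunday is August 25, 2013.
Next Monday: August 26, 2013.
The following Sunday is September 1, 2013.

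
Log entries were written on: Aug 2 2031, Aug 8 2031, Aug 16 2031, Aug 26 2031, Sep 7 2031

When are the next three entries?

The spacing grows by 2 each time: 6, 8, 10, 12 days.
Next gap: 14 days. Sep 7 2031 + 14 days = Sep 21 2031.
Next gap: 16 days. Sep 21 2031 + 16 days = Oct 7 2031.
Next gap: 18 days. Oct 7 2031 + 18 days = Oct 25 2031.

Sep 21 2031, Oct 7 2031, Oct 25 2031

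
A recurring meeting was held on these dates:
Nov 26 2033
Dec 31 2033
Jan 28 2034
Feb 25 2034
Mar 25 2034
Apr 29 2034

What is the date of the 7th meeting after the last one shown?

Every date is a Saturday; gaps 35, 28, 28, 28, 35 days.
Each is the last Saturday of its month (at least one falls on the 29th or later, ruling out '4th Saturday').
May 2034 ends with Saturday May 27 2034.
June 2034 ends with Saturday Jun 24 2034.
July 2034 ends with Saturday Jul 29 2034.
August 2034 ends with Saturday Aug 26 2034.
September 2034 ends with Saturday Sep 30 2034.
Last Saturday of October 2034: Oct 28 2034.
November 2034 ends with Saturday Nov 25 2034.

Nov 25 2034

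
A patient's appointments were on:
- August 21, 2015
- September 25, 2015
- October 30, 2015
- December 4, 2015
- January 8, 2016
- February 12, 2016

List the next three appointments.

Gaps between consecutive events: 35, 35, 35, 35, 35 days — a constant 35-day interval.
February 12, 2016 + 35 days = March 18, 2016.
March 18, 2016 + 35 days = April 22, 2016.
April 22, 2016 + 35 days = May 27, 2016.

March 18, 2016; April 22, 2016; May 27, 2016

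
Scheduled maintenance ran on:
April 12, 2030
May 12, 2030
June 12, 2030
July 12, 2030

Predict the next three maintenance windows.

Each date is the 12th; the gaps (30, 31, 30) track the month lengths.
The rule is the 12th of each month.
August 2030: August 12, 2030.
September 2030: September 12, 2030.
October 2030: October 12, 2030.

August 12, 2030; September 12, 2030; October 12, 2030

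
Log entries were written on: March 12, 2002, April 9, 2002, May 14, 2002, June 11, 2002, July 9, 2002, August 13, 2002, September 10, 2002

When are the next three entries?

October 8, 2002; November 12, 2002; December 10, 2002

Gaps: 28, 35, 28, 28, 35, 28 days — a mix of 28 and 35. Every date is a Tuesday.
Each is the 2nd Tuesday of its month.
2nd Tuesday of October 2002: October 8, 2002.
2nd Tuesday of November 2002: November 12, 2002.
December 2002 — 2nd Tuesday is December 10, 2002.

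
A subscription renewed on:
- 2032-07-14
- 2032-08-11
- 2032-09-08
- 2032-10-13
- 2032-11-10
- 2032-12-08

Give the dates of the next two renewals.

Gaps: 28, 28, 35, 28, 28 days — a mix of 28 and 35. Every date is a Wednesday.
Each is the 2nd Wednesday of its month.
2nd Wednesday of January 2033: 2033-01-12.
February 2033 — 2nd Wednesday is 2033-02-09.

2033-01-12, 2033-02-09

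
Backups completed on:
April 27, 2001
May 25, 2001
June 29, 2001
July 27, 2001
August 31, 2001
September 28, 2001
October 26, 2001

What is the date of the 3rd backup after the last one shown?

All Fridays; the gaps (28, 35, 28, 35, 28, 28) vary with month length.
This is the last Friday of each month.
November 2001 ends with Friday November 30, 2001.
December 2001 ends with Friday December 28, 2001.
January 2002 ends with Friday January 25, 2002.

January 25, 2002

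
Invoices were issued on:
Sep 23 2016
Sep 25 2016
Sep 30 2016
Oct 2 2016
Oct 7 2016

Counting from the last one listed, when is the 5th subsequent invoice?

The gap pattern 2, 5, 2, 5 repeats every 2 events.
These are the Fridays and Sundays of each week.
The following Sunday is Oct 9 2016.
The following Friday is Oct 14 2016.
Next Sunday: Oct 16 2016.
Next Friday: Oct 21 2016.
Next Sunday: Oct 23 2016.

Oct 23 2016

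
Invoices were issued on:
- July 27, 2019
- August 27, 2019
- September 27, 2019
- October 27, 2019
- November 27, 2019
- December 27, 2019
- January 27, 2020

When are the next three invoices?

February 27, 2020; March 27, 2020; April 27, 2020

The day-of-month is always 27 (31, 31, 30, 31, 30, 31 days between events).
So this recurs on the 27th of each month.
February 2020: February 27, 2020.
March 2020: March 27, 2020.
April 2020: April 27, 2020.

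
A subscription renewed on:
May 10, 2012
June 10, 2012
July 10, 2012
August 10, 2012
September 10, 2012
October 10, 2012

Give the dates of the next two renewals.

November 10, 2012; December 10, 2012

The day-of-month is always 10 (31, 30, 31, 31, 30 days between events).
So this recurs on the 10th of each month.
Next: November 2012 → November 10, 2012.
Next: December 2012 → December 10, 2012.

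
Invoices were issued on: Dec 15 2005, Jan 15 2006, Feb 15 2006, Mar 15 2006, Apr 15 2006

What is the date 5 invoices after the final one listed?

The day-of-month is always 15 (31, 31, 28, 31 days between events).
So this recurs on the 15th of each month.
May 2006: May 15 2006.
Next: June 2006 → Jun 15 2006.
July 2006: Jul 15 2006.
August 2006: Aug 15 2006.
Next: September 2006 → Sep 15 2006.

Sep 15 2006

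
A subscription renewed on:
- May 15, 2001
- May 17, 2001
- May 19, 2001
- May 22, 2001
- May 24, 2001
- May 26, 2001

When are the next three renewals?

Every event lands on a Tuesday or Thursday or Saturday (gaps cycle 2, 2, 3, 2, 2).
So the schedule is: every Tuesday, Thursday and Saturday.
The following Tuesday is May 29, 2001.
The following Thursday is May 31, 2001.
Next Saturday: June 2, 2001.

May 29, 2001; May 31, 2001; June 2, 2001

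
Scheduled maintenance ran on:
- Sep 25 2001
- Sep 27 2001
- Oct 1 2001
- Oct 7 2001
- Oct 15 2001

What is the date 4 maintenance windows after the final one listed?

Dec 6 2001

Gaps: 2, 4, 6, 8 days — each gap is 2 larger than the previous one.
Next gap: 10 days. Oct 15 2001 + 10 days = Oct 25 2001.
Next gap: 12 days. Oct 25 2001 + 12 days = Nov 6 2001.
Next gap: 14 days. Nov 6 2001 + 14 days = Nov 20 2001.
Next gap: 16 days. Nov 20 2001 + 16 days = Dec 6 2001.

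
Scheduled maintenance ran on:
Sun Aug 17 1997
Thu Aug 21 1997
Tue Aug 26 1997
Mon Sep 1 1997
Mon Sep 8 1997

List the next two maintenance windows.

Tue Sep 16 1997, Thu Sep 25 1997

The spacing grows by 1 each time: 4, 5, 6, 7 days.
Next gap: 8 days. Mon Sep 8 1997 + 8 days = Tue Sep 16 1997.
Next gap: 9 days. Tue Sep 16 1997 + 9 days = Thu Sep 25 1997.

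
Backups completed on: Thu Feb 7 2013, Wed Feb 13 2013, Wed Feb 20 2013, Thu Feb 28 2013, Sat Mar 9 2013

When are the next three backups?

The spacing grows by 1 each time: 6, 7, 8, 9 days.
Next gap: 10 days. Sat Mar 9 2013 + 10 days = Tue Mar 19 2013.
Next gap: 11 days. Tue Mar 19 2013 + 11 days = Sat Mar 30 2013.
Next gap: 12 days. Sat Mar 30 2013 + 12 days = Thu Apr 11 2013.

Tue Mar 19 2013, Sat Mar 30 2013, Thu Apr 11 2013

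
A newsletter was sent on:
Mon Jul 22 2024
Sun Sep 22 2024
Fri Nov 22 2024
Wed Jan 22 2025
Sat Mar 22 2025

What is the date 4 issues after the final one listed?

Each date is the 22nd; the gaps (62, 61, 61, 59) track the month lengths.
The rule is the 22nd of every 2 months.
May 2025: Thu May 22 2025.
Next: July 2025 → Tue Jul 22 2025.
September 2025: Mon Sep 22 2025.
Next: November 2025 → Sat Nov 22 2025.

Sat Nov 22 2025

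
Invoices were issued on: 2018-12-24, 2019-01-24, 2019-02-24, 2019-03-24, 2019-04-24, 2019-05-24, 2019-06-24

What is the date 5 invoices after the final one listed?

The day-of-month is always 24 (31, 31, 28, 31, 30, 31 days between events).
So this recurs on the 24th of each month.
Next: July 2019 → 2019-07-24.
Next: August 2019 → 2019-08-24.
Next: September 2019 → 2019-09-24.
Next: October 2019 → 2019-10-24.
Next: November 2019 → 2019-11-24.

2019-11-24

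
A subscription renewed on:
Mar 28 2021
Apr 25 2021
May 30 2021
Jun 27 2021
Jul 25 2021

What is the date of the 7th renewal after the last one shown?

These are Sundays with 28, 35, 28, 28-day gaps.
Each is the final Sunday of its month — May 30 2021 is past the 28th, so '4th Sunday' doesn't fit.
Last Sunday of August 2021: Aug 29 2021.
September 2021 ends with Sunday Sep 26 2021.
Last Sunday of October 2021: Oct 31 2021.
November 2021 ends with Sunday Nov 28 2021.
December 2021 ends with Sunday Dec 26 2021.
January 2022 ends with Sunday Jan 30 2022.
February 2022 ends with Sunday Feb 27 2022.

Feb 27 2022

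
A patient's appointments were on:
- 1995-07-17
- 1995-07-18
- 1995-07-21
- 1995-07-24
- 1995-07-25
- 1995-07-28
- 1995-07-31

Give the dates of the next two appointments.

1995-08-01, 1995-08-04

The gap pattern 1, 3, 3, 1, 3, 3 repeats every 3 events.
These are the Mondays, Tuesdays and Fridays of each week.
The following Tuesday is 1995-08-01.
The following Friday is 1995-08-04.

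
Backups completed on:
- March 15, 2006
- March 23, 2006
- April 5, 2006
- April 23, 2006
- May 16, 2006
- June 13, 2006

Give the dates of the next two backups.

July 16, 2006; August 23, 2006

The spacing grows by 5 each time: 8, 13, 18, 23, 28 days.
Next gap: 33 days. June 13, 2006 + 33 days = July 16, 2006.
Next gap: 38 days. July 16, 2006 + 38 days = August 23, 2006.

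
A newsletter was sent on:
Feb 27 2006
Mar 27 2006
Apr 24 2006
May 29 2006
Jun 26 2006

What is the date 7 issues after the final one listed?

Jan 29 2007

All Mondays; the gaps (28, 28, 35, 28) vary with month length.
This is the last Monday of each month.
Last Monday of July 2006: Jul 31 2006.
Last Monday of August 2006: Aug 28 2006.
September 2006 ends with Monday Sep 25 2006.
October 2006 ends with Monday Oct 30 2006.
Last Monday of November 2006: Nov 27 2006.
Last Monday of December 2006: Dec 25 2006.
January 2007 ends with Monday Jan 29 2007.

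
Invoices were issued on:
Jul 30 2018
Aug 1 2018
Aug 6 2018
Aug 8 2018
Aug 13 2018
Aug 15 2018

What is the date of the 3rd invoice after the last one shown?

Aug 27 2018

The gap pattern 2, 5, 2, 5, 2 repeats every 2 events.
These are the Mondays and Wednesdays of each week.
The following Monday is Aug 20 2018.
Next Wednesday: Aug 22 2018.
Next Monday: Aug 27 2018.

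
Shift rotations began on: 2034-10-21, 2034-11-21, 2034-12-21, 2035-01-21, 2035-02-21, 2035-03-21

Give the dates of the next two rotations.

2035-04-21, 2035-05-21

The day-of-month is always 21 (31, 30, 31, 31, 28 days between events).
So this recurs on the 21st of each month.
April 2035: 2035-04-21.
May 2035: 2035-05-21.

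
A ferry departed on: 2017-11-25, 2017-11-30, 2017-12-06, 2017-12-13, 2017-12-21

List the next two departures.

2017-12-30, 2018-01-09

The spacing grows by 1 each time: 5, 6, 7, 8 days.
Next gap: 9 days. 2017-12-21 + 9 days = 2017-12-30.
Next gap: 10 days. 2017-12-30 + 10 days = 2018-01-09.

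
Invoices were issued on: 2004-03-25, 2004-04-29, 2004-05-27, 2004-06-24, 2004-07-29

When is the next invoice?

All Thursdays; the gaps (35, 28, 28, 35) vary with month length.
This is the last Thursday of each month.
Last Thursday of August 2004: 2004-08-26.

2004-08-26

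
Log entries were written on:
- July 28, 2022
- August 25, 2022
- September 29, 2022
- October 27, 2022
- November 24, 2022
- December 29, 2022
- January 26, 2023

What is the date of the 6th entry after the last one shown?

All Thursdays; the gaps (28, 35, 28, 28, 35, 28) vary with month length.
This is the last Thursday of each month.
Last Thursday of February 2023: February 23, 2023.
March 2023 ends with Thursday March 30, 2023.
April 2023 ends with Thursday April 27, 2023.
Last Thursday of May 2023: May 25, 2023.
Last Thursday of June 2023: June 29, 2023.
Last Thursday of July 2023: July 27, 2023.

July 27, 2023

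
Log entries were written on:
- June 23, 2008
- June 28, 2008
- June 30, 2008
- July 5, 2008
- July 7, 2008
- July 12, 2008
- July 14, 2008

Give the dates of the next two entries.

Every event lands on a Monday or Saturday (gaps cycle 5, 2, 5, 2, 5, 2).
So the schedule is: every Monday and Saturday.
The following Saturday is July 19, 2008.
Next Monday: July 21, 2008.

July 19, 2008; July 21, 2008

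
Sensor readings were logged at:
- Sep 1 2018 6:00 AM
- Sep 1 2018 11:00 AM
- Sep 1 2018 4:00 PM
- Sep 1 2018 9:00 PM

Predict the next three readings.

The interval is a steady 5 hours (5, 5, 5).
Sep 1 2018 9:00 PM + 5 h = Sep 2 2018 2:00 AM.
Sep 2 2018 2:00 AM + 5 h = Sep 2 2018 7:00 AM.
Sep 2 2018 7:00 AM + 5 h = Sep 2 2018 12:00 PM.

Sep 2 2018 2:00 AM, Sep 2 2018 7:00 AM, Sep 2 2018 12:00 PM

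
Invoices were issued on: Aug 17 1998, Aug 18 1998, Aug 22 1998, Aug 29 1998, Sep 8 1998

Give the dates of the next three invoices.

Sep 21 1998, Oct 7 1998, Oct 26 1998

Gaps: 1, 4, 7, 10 days — each gap is 3 larger than the previous one.
Next gap: 13 days. Sep 8 1998 + 13 days = Sep 21 1998.
Next gap: 16 days. Sep 21 1998 + 16 days = Oct 7 1998.
Next gap: 19 days. Oct 7 1998 + 19 days = Oct 26 1998.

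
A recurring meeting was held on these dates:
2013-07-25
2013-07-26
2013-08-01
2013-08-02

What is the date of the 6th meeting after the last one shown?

The gap pattern 1, 6, 1 repeats every 2 events.
These are the Thursdays and Fridays of each week.
Next Thursday: 2013-08-08.
Next Friday: 2013-08-09.
Next Thursday: 2013-08-15.
Next Friday: 2013-08-16.
The following Thursday is 2013-08-22.
The following Friday is 2013-08-23.

2013-08-23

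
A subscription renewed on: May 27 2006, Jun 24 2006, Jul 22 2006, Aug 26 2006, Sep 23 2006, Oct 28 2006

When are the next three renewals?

These are Saturdays at 28- or 35-day spacing (28, 28, 35, 28, 35).
The pattern: 4th Saturday of the month.
4th Saturday of November 2006: Nov 25 2006.
4th Saturday of December 2006: Dec 23 2006.
4th Saturday of January 2007: Jan 27 2007.

Nov 25 2006, Dec 23 2006, Jan 27 2007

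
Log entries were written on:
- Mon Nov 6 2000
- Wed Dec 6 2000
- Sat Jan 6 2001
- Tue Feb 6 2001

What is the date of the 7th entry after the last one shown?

Gaps: 30, 31, 31 days — not constant. Every event is on the 6th of the month.
Pattern: the 6th of each month.
March 2001: Tue Mar 6 2001.
April 2001: Fri Apr 6 2001.
Next: May 2001 → Sun May 6 2001.
Next: June 2001 → Wed Jun 6 2001.
July 2001: Fri Jul 6 2001.
August 2001: Mon Aug 6 2001.
September 2001: Thu Sep 6 2001.

Thu Sep 6 2001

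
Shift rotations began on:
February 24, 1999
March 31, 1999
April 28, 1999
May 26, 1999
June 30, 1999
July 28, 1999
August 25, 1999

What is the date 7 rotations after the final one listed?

All Wednesdays; the gaps (35, 28, 28, 35, 28, 28) vary with month length.
This is the last Wednesday of each month.
September 1999 ends with Wednesday September 29, 1999.
Last Wednesday of October 1999: October 27, 1999.
November 1999 ends with Wednesday November 24, 1999.
Last Wednesday of December 1999: December 29, 1999.
Last Wednesday of January 2000: January 26, 2000.
February 2000 ends with Wednesday February 23, 2000.
Last Wednesday of March 2000: March 29, 2000.

March 29, 2000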